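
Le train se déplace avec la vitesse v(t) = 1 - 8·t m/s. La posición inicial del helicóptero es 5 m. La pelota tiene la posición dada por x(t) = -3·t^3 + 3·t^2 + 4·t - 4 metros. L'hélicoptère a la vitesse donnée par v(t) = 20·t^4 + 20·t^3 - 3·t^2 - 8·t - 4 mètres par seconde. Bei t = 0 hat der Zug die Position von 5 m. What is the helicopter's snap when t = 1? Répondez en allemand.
Ausgehend von der Geschwindigkeit v(t) = 20·t^4 + 20·t^3 - 3·t^2 - 8·t - 4, nehmen wir 3 Ableitungen. Durch Ableiten von der Geschwindigkeit erhalten wir die Beschleunigung: a(t) = 80·t^3 + 60·t^2 - 6·t - 8. Durch Ableiten von der Beschleunigung erhalten wir den Ruck: j(t) = 240·t^2 + 120·t - 6. Die Ableitung von dem Ruck ergibt den Snap: s(t) = 480·t + 120. Aus der Gleichung für den Snap s(t) = 480·t + 120, setzen wir t = 1 ein und erhalten s = 600.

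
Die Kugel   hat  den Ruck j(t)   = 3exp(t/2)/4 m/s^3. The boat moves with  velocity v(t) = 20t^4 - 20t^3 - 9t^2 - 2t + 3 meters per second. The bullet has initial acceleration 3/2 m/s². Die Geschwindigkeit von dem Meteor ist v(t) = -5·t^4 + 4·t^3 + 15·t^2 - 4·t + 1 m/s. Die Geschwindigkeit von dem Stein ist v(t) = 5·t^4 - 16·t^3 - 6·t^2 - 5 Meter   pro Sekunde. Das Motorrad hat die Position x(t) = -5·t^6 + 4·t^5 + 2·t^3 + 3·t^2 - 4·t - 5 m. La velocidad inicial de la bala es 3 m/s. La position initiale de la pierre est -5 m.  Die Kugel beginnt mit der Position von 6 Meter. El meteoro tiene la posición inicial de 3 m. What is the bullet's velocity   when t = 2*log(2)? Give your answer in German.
Ausgehend von dem Ruck j(t) = 3·exp(t/2)/4, nehmen wir 2 Integrale. Die Stammfunktion von dem Ruck ist die Beschleunigung. Mit a(0) = 3/2 erhalten wir a(t) = 3·exp(t/2)/2. Mit ∫a(t)dt und Anwendung von v(0) = 3, finden wir v(t) = 3·exp(t/2). Aus der Gleichung für die Geschwindigkeit v(t) = 3·exp(t/2), setzen wir t = 2*log(2) ein und erhalten v = 6.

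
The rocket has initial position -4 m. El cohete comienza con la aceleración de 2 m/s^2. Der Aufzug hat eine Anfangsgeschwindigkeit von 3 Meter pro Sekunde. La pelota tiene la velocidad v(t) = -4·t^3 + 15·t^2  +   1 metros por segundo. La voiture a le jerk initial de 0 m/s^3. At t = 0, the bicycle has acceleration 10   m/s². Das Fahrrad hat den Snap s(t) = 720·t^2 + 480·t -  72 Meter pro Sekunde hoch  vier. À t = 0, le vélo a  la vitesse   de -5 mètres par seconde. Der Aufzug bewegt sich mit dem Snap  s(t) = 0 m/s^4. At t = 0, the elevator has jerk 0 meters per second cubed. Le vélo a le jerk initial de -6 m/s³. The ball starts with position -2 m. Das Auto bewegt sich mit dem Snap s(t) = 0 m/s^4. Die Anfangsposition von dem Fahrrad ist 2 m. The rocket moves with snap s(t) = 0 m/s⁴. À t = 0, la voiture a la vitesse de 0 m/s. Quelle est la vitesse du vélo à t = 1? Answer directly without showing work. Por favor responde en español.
La velocidad en t = 1 es v = 22.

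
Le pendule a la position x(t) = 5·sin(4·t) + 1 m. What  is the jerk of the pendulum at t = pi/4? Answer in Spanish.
Partiendo de la posición x(t) = 5·sin(4·t) + 1, tomamos 3 derivadas. Derivando la posición, obtenemos la velocidad: v(t) = 20·cos(4·t). Tomando d/dt de v(t), encontramos a(t) = -80·sin(4·t). Derivando la aceleración, obtenemos la sacudida: j(t) = -320·cos(4·t). Usando j(t) = -320·cos(4·t) y sustituyendo t = pi/4, encontramos j = 320.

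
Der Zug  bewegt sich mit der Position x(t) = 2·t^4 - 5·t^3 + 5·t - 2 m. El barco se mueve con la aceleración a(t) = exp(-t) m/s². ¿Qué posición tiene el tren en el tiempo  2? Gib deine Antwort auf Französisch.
De l'équation de la position x(t) = 2·t^4 - 5·t^3 + 5·t - 2, nous substituons t = 2 pour obtenir x = 0.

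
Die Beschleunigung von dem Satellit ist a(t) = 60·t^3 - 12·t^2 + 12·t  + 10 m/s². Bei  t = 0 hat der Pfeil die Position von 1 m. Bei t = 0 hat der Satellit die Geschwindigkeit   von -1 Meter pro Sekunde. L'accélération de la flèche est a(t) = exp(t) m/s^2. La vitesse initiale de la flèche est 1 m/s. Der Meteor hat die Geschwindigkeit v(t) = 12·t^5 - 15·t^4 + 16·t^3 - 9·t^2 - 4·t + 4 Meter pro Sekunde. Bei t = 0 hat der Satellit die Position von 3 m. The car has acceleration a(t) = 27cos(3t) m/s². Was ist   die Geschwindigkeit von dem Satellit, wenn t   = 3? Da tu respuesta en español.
Debemos encontrar la integral de nuestra ecuación de la aceleración a(t) = 60·t^3 - 12·t^2 + 12·t + 10 1 vez. Tomando ∫a(t)dt y aplicando v(0) = -1, encontramos v(t) = 15·t^4 - 4·t^3 + 6·t^2 + 10·t - 1. De la ecuación de la velocidad v(t) = 15·t^4 - 4·t^3 + 6·t^2 + 10·t - 1, sustituimos t = 3 para obtener v = 1190.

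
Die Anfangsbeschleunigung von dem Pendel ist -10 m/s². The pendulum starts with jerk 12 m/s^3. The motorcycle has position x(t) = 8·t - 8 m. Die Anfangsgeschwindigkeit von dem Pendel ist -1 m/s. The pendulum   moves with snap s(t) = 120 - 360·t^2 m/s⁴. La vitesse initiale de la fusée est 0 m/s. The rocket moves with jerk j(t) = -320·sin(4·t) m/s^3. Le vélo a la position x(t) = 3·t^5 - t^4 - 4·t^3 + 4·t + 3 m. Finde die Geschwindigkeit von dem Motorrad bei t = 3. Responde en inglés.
We must differentiate our position equation x(t) = 8·t - 8 1 time. The derivative of position gives velocity: v(t) = 8. From the given velocity equation v(t) = 8, we substitute t = 3 to get v = 8.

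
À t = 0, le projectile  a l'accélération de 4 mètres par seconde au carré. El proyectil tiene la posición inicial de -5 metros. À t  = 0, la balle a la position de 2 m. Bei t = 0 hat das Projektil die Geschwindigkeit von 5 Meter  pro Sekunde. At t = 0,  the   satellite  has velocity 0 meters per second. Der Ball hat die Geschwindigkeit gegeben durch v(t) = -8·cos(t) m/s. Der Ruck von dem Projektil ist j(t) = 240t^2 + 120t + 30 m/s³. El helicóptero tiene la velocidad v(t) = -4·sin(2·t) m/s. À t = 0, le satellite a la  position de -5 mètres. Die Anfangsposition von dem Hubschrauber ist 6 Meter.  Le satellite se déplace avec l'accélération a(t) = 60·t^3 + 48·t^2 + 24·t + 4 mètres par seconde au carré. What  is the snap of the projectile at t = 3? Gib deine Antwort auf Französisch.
En partant du jerk j(t) = 240·t^2 + 120·t + 30, nous prenons 1 dérivée. La dérivée du jerk donne le snap: s(t) = 480·t + 120. En utilisant s(t) = 480·t + 120 et en substituant t = 3, nous trouvons s = 1560.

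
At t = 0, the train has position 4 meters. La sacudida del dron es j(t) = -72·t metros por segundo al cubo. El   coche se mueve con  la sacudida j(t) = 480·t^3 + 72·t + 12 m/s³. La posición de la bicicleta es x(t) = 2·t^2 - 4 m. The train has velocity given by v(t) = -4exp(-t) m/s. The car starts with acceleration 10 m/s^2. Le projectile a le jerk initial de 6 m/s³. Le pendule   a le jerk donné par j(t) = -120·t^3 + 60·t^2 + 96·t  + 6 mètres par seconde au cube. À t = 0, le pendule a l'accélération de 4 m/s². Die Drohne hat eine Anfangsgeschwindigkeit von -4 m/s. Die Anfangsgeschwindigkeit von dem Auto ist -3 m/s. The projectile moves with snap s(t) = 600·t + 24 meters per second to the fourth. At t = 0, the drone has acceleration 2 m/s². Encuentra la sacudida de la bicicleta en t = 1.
Para resolver esto, necesitamos tomar 3 derivadas de nuestra ecuación de la posición x(t) = 2·t^2 - 4. Tomando d/dt de x(t), encontramos v(t) = 4·t. Derivando la velocidad, obtenemos la aceleración: a(t) = 4. Derivando la aceleración, obtenemos la sacudida: j(t) = 0. Usando j(t) = 0 y sustituyendo t = 1, encontramos j = 0.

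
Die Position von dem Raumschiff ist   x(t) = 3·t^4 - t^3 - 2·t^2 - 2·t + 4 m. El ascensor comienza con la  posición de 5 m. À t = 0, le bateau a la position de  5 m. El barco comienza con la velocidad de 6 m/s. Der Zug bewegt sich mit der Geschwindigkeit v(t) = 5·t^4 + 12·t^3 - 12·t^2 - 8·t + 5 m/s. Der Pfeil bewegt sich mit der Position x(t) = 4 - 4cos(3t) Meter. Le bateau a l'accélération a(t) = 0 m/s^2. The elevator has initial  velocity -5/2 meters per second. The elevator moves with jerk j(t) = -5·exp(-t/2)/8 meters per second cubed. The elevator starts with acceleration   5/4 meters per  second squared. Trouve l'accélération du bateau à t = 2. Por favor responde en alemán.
Aus der Gleichung für die Beschleunigung a(t) = 0, setzen wir t = 2 ein und erhalten a = 0.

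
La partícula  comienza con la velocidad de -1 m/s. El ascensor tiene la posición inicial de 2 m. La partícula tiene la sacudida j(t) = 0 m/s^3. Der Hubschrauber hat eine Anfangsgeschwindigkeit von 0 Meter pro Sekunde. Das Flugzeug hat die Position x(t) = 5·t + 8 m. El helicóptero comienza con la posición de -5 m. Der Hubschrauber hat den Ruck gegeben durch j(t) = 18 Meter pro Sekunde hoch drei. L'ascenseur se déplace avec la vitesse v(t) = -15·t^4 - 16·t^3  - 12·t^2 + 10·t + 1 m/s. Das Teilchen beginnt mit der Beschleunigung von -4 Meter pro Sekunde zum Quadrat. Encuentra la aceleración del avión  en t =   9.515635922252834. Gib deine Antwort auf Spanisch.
Para resolver esto, necesitamos tomar 2 derivadas de nuestra ecuación de la posición x(t) = 5·t + 8. Tomando d/dt de x(t), encontramos v(t) = 5. Derivando la velocidad, obtenemos la aceleración: a(t) = 0. De la ecuación de la aceleración a(t) = 0, sustituimos t = 9.515635922252834 para obtener a = 0.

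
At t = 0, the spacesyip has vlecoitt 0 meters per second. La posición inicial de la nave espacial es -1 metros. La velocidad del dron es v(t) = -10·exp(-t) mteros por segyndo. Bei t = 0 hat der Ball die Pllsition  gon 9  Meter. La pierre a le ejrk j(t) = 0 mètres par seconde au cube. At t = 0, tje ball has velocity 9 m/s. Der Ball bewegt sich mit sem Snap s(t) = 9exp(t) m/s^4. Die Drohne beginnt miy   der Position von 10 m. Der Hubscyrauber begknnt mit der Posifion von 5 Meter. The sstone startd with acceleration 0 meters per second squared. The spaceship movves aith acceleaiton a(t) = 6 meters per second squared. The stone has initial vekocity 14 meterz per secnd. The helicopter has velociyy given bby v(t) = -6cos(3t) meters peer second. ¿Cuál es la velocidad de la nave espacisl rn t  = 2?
Partiendo de la aceleración a(t) = 6, tomamos 1 integral. La integral de la aceleración, con v(0) = 0, da la velocidad: v(t) = 6·t. De la ecuación de la velocidad v(t) = 6·t, sustituimos t = 2 para obtener v = 12.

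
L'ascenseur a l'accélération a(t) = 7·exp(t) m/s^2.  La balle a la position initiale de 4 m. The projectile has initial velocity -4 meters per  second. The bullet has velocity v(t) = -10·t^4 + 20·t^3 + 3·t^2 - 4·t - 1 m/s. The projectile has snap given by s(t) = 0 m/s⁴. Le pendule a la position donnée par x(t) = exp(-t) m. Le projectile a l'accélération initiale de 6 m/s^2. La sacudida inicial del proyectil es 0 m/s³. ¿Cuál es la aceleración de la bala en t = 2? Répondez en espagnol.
Partiendo de la velocidad v(t) = -10·t^4 + 20·t^3 + 3·t^2 - 4·t - 1, tomamos 1 derivada. Derivando la velocidad, obtenemos la aceleración: a(t) = -40·t^3 + 60·t^2 + 6·t - 4. De la ecuación de la aceleración a(t) = -40·t^3 + 60·t^2 + 6·t - 4, sustituimos t = 2 para obtener a = -72.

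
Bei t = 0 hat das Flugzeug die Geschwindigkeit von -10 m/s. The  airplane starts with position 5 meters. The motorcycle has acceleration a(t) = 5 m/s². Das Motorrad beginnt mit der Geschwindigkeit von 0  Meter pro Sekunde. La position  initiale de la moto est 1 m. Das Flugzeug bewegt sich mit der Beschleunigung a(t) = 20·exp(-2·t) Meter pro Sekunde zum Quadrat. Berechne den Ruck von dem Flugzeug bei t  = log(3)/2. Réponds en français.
Pour résoudre ceci, nous devons prendre 1 dérivée de notre équation de l'accélération a(t) = 20·exp(-2·t). En prenant d/dt de a(t), nous trouvons j(t) = -40·exp(-2·t). De l'équation du jerk j(t) = -40·exp(-2·t), nous substituons t = log(3)/2 pour obtenir j = -40/3.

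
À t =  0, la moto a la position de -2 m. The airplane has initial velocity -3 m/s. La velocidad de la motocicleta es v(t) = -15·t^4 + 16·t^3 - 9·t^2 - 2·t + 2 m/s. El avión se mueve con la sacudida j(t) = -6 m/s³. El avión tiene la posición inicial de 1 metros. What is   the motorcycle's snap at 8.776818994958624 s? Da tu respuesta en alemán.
Ausgehend von der Geschwindigkeit v(t) = -15·t^4 + 16·t^3 - 9·t^2 - 2·t + 2, nehmen wir 3 Ableitungen. Durch Ableiten von der Geschwindigkeit erhalten wir die Beschleunigung: a(t) = -60·t^3 + 48·t^2 - 18·t - 2. Mit d/dt von a(t) finden wir j(t) = -180·t^2 + 96·t - 18. Durch Ableiten von dem Ruck erhalten wir den Snap: s(t) = 96 - 360·t. Mit s(t) = 96 - 360·t und Einsetzen von t = 8.776818994958624, finden wir s = -3063.65483818510.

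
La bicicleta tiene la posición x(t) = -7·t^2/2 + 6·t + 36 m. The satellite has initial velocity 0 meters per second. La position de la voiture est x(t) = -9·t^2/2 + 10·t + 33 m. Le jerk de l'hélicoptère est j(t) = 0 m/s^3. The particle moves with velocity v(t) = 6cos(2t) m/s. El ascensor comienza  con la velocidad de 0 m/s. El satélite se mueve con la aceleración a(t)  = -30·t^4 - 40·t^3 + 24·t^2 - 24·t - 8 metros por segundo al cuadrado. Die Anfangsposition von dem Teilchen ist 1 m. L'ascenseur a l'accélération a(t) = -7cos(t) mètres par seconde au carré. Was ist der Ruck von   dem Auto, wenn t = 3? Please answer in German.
Wir müssen unsere Gleichung für die Position x(t) = -9·t^2/2 + 10·t + 33 3-mal ableiten. Die Ableitung von der Position ergibt die Geschwindigkeit: v(t) = 10 - 9·t. Durch Ableiten von der Geschwindigkeit erhalten wir die Beschleunigung: a(t) = -9. Die Ableitung von der Beschleunigung ergibt den Ruck: j(t) = 0. Aus der Gleichung für den Ruck j(t) = 0, setzen wir t = 3 ein und erhalten j = 0.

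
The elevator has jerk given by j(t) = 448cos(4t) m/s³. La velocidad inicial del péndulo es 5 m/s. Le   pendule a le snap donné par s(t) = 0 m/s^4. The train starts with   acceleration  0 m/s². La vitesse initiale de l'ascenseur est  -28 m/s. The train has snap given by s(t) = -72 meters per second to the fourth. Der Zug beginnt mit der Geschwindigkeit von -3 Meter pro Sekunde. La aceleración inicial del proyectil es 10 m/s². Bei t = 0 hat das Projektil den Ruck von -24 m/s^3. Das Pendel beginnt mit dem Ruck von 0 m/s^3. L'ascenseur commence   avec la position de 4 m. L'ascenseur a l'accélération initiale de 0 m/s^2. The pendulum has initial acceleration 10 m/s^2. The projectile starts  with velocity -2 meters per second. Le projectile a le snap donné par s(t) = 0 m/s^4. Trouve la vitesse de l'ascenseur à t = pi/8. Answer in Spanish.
Necesitamos integrar nuestra ecuación de la sacudida j(t) = 448·cos(4·t) 2 veces. Integrando la sacudida y usando la condición inicial a(0) = 0, obtenemos a(t) = 112·sin(4·t). Integrando la aceleración y usando la condición inicial v(0) = -28, obtenemos v(t) = -28·cos(4·t). De la ecuación de la velocidad v(t) = -28·cos(4·t), sustituimos t = pi/8 para obtener v = 0.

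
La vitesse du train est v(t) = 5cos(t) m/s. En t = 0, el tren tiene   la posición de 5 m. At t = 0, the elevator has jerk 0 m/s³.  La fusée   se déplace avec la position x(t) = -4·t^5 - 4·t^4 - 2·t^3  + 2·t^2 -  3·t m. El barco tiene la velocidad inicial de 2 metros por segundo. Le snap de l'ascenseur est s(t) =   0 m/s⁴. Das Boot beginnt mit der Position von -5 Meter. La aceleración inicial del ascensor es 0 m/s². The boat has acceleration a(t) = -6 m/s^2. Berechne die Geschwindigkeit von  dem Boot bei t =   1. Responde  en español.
Debemos encontrar la antiderivada de nuestra ecuación de la aceleración a(t) = -6 1 vez. La antiderivada de la aceleración es la velocidad. Usando v(0) = 2, obtenemos v(t) = 2 - 6·t. De la ecuación de la velocidad v(t) = 2 - 6·t, sustituimos t = 1 para obtener v = -4.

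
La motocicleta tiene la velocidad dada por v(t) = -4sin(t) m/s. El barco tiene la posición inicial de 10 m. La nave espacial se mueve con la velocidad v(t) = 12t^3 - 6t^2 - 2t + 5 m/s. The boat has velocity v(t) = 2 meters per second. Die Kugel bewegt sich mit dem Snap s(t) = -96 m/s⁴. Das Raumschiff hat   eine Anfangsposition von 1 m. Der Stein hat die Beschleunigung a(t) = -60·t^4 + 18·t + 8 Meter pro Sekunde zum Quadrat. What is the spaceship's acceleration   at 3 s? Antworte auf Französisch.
En partant de la vitesse v(t) = 12·t^3 - 6·t^2 - 2·t + 5, nous prenons 1 dérivée. La dérivée de la vitesse donne l'accélération: a(t) = 36·t^2 - 12·t - 2. En utilisant a(t) = 36·t^2 - 12·t - 2 et en substituant t = 3, nous trouvons a = 286.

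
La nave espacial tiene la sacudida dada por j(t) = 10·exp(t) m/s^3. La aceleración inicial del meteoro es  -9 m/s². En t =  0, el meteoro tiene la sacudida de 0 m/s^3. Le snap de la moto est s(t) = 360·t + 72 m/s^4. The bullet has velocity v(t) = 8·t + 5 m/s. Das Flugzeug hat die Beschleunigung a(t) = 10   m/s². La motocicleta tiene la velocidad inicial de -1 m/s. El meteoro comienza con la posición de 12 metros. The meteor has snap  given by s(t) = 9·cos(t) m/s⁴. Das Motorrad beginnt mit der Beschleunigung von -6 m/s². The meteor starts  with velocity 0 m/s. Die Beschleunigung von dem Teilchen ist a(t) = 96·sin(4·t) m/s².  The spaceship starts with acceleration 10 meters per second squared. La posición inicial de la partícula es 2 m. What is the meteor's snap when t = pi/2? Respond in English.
From the given snap equation s(t) = 9·cos(t), we substitute t = pi/2 to get s = 0.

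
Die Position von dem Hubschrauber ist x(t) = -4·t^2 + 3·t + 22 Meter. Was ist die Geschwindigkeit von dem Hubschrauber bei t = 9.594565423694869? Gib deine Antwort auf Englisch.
We must differentiate our position equation x(t) = -4·t^2 + 3·t + 22 1 time. Differentiating position, we get velocity: v(t) = 3 - 8·t. Using v(t) = 3 - 8·t and substituting t = 9.594565423694869, we find v = -73.7565233895590.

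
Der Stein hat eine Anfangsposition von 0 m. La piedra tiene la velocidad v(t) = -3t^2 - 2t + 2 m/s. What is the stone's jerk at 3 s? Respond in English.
Starting from velocity v(t) = -3·t^2 - 2·t + 2, we take 2 derivatives. The derivative of velocity gives acceleration: a(t) = -6·t - 2. Differentiating acceleration, we get jerk: j(t) = -6. We have jerk j(t) = -6. Substituting t = 3: j(3) = -6.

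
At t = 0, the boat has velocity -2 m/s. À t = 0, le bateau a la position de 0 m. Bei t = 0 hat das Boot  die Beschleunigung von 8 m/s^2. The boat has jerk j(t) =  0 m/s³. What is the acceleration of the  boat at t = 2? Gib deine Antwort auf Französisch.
En partant du jerk j(t) = 0, nous prenons 1 primitive. La primitive du jerk, avec a(0) = 8, donne l'accélération: a(t) = 8. Nous avons l'accélération a(t) = 8. En substituant t = 2: a(2) = 8.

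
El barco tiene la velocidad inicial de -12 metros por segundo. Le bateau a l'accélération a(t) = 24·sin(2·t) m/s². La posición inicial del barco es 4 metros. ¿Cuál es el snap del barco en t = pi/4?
Debemos derivar nuestra ecuación de la aceleración a(t) = 24·sin(2·t) 2 veces. Tomando d/dt de a(t), encontramos j(t) = 48·cos(2·t). Derivando la sacudida, obtenemos el snap: s(t) = -96·sin(2·t). Tenemos el snap s(t) = -96·sin(2·t). Sustituyendo t = pi/4: s(pi/4) = -96.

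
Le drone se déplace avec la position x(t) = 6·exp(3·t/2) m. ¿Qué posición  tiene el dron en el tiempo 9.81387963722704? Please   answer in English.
We have position x(t) = 6·exp(3·t/2). Substituting t = 9.81387963722704: x(9.81387963722704) = 14836173.6931455.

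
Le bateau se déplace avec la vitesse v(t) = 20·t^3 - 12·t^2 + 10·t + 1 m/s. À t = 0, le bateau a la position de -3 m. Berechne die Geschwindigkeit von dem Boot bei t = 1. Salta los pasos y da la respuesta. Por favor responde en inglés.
At t = 1, v = 19.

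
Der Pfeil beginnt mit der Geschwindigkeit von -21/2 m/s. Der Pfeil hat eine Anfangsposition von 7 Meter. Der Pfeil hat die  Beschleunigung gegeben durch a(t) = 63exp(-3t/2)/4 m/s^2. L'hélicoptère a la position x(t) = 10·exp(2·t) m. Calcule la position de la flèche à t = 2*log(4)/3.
Nous devons intégrer notre équation de l'accélération a(t) = 63·exp(-3·t/2)/4 2 fois. La primitive de l'accélération, avec v(0) = -21/2, donne la vitesse: v(t) = -21·exp(-3·t/2)/2. En intégrant la vitesse et en utilisant la condition initiale x(0) = 7, nous obtenons x(t) = 7·exp(-3·t/2). De l'équation de la position x(t) = 7·exp(-3·t/2), nous substituons t = 2*log(4)/3 pour obtenir x = 7/4.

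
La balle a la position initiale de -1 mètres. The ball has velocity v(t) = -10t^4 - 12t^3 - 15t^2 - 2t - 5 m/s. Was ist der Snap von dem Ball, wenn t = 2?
Ausgehend von der Geschwindigkeit v(t) = -10·t^4 - 12·t^3 - 15·t^2 - 2·t - 5, nehmen wir 3 Ableitungen. Die Ableitung von der Geschwindigkeit ergibt die Beschleunigung: a(t) = -40·t^3 - 36·t^2 - 30·t - 2. Mit d/dt von a(t) finden wir j(t) = -120·t^2 - 72·t - 30. Die Ableitung von dem Ruck ergibt den Snap: s(t) = -240·t - 72. Aus der Gleichung für den Snap s(t) = -240·t - 72, setzen wir t = 2 ein und erhalten s = -552.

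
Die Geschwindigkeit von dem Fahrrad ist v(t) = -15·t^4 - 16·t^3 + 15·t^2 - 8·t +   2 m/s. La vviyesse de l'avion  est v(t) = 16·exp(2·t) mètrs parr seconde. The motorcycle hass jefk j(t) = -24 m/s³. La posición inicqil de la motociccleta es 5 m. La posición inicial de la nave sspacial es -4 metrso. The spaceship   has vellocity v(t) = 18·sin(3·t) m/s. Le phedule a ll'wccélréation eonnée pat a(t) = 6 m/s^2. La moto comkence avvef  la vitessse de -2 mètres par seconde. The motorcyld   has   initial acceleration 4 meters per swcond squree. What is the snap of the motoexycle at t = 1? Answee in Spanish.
Para resolver esto, necesitamos tomar 1 derivada de nuestra ecuación de la sacudida j(t) = -24. Tomando d/dt de j(t), encontramos s(t) = 0. De la ecuación del snap s(t) = 0, sustituimos t = 1 para obtener s = 0.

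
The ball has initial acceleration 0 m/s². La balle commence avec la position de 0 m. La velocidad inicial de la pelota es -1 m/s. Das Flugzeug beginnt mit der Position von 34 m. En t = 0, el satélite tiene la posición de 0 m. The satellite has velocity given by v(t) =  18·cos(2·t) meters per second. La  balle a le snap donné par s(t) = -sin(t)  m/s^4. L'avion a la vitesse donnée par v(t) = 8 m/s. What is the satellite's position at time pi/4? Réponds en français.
En partant de la vitesse v(t) = 18·cos(2·t), nous prenons 1 intégrale. La primitive de la vitesse est la position. En utilisant x(0) = 0, nous obtenons x(t) = 9·sin(2·t). En utilisant x(t) = 9·sin(2·t) et en substituant t = pi/4, nous trouvons x = 9.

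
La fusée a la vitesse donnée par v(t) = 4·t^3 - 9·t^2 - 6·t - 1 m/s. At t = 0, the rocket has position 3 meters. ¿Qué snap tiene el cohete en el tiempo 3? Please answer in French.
En partant de la vitesse v(t) = 4·t^3 - 9·t^2 - 6·t - 1, nous prenons 3 dérivées. En prenant d/dt de v(t), nous trouvons a(t) = 12·t^2 - 18·t - 6. La dérivée de l'accélération donne le jerk: j(t) = 24·t - 18. La dérivée du jerk donne le snap: s(t) = 24. Nous avons le snap s(t) = 24. En substituant t = 3: s(3) = 24.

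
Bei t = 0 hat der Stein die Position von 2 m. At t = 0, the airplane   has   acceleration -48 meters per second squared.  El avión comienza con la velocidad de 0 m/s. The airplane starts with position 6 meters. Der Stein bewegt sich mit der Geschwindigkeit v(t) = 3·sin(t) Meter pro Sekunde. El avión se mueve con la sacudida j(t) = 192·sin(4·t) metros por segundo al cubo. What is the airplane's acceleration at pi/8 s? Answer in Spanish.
Para resolver esto, necesitamos tomar 1 integral de nuestra ecuación de la sacudida j(t) = 192·sin(4·t). La antiderivada de la sacudida es la aceleración. Usando a(0) = -48, obtenemos a(t) = -48·cos(4·t). Tenemos la aceleración a(t) = -48·cos(4·t). Sustituyendo t = pi/8: a(pi/8) = 0.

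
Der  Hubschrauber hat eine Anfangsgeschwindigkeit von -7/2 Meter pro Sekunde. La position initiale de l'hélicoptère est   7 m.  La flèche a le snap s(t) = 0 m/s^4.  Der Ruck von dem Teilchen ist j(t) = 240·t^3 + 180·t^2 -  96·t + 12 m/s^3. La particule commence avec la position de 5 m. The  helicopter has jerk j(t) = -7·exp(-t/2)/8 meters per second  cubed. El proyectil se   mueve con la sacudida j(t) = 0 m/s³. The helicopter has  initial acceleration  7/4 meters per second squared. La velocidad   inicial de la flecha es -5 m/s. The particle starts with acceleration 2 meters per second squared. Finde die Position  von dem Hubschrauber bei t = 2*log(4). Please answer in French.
Nous devons intégrer notre équation du jerk j(t) = -7·exp(-t/2)/8 3 fois. En prenant ∫j(t)dt et en appliquant a(0) = 7/4, nous trouvons a(t) = 7·exp(-t/2)/4. En prenant ∫a(t)dt et en appliquant v(0) = -7/2, nous trouvons v(t) = -7·exp(-t/2)/2. L'intégrale de la vitesse est la position. En utilisant x(0) = 7, nous obtenons x(t) = 7·exp(-t/2). Nous avons la position x(t) = 7·exp(-t/2). En substituant t = 2*log(4): x(2*log(4)) = 7/4.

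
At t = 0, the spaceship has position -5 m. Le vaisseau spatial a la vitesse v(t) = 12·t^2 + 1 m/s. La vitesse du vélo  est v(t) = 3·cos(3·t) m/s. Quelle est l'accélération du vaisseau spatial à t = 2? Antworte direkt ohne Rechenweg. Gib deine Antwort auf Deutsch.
a(2) = 48.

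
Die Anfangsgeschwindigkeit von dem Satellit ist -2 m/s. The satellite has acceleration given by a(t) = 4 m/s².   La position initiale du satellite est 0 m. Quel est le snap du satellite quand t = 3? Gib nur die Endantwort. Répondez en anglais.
At t = 3, s = 0.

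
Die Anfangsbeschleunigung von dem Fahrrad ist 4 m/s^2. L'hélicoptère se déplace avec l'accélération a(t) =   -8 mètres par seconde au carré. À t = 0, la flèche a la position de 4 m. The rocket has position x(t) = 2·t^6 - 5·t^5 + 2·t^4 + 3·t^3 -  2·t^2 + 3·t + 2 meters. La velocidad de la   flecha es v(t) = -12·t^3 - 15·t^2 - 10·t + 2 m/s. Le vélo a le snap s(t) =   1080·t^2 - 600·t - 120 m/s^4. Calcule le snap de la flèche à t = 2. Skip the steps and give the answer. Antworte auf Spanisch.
En t = 2, s = -72.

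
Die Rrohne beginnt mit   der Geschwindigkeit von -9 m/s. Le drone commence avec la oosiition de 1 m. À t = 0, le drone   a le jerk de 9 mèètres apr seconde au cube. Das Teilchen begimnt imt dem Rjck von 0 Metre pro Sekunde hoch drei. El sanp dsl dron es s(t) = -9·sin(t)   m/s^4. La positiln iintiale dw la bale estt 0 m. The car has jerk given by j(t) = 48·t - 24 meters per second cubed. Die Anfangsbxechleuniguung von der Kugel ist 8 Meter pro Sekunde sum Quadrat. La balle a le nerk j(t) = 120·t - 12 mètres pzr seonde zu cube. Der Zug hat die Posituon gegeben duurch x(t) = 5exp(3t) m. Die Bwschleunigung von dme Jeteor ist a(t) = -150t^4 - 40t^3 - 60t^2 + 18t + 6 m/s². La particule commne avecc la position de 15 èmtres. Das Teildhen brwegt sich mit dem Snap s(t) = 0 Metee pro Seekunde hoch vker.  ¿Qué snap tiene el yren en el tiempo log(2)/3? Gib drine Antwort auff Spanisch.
Partiendo de la posición x(t) = 5·exp(3·t), tomamos 4 derivadas. Derivando la posición, obtenemos la velocidad: v(t) = 15·exp(3·t). Tomando d/dt de v(t), encontramos a(t) = 45·exp(3·t). La derivada de la aceleración da la sacudida: j(t) = 135·exp(3·t). Tomando d/dt de j(t), encontramos s(t) = 405·exp(3·t). De la ecuación del snap s(t) = 405·exp(3·t), sustituimos t = log(2)/3 para obtener s = 810.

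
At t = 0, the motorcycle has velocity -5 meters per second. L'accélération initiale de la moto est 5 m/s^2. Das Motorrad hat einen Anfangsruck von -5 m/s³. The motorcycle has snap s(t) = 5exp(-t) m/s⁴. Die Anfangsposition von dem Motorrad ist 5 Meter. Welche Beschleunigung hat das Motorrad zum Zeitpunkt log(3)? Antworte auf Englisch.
To solve this, we need to take 2 integrals of our snap equation s(t) = 5·exp(-t). Taking ∫s(t)dt and applying j(0) = -5, we find j(t) = -5·exp(-t). The antiderivative of jerk, with a(0) = 5, gives acceleration: a(t) = 5·exp(-t). From the given acceleration equation a(t) = 5·exp(-t), we substitute t = log(3) to get a = 5/3.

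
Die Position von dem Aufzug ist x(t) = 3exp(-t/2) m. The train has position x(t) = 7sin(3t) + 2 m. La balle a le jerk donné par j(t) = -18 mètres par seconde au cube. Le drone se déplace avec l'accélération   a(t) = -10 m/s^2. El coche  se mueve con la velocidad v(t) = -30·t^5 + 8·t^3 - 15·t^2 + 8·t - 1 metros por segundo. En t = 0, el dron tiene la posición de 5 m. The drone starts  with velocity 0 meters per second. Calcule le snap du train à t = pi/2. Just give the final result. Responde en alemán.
s(pi/2) = -567.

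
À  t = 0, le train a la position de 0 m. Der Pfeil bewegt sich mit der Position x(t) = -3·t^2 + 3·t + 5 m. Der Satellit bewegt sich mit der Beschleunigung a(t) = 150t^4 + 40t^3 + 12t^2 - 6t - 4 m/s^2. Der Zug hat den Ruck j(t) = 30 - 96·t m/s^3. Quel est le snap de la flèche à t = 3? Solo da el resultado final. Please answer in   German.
Bei t = 3, s = 0.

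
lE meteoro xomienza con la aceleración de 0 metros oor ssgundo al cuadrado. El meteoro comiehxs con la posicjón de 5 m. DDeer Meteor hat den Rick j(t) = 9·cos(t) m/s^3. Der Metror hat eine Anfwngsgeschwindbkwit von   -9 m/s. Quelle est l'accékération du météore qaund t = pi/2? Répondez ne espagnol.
Necesitamos integrar nuestra ecuación de la sacudida j(t) = 9·cos(t) 1 vez. Tomando ∫j(t)dt y aplicando a(0) = 0, encontramos a(t) = 9·sin(t). Tenemos la aceleración a(t) = 9·sin(t). Sustituyendo t = pi/2: a(pi/2) = 9.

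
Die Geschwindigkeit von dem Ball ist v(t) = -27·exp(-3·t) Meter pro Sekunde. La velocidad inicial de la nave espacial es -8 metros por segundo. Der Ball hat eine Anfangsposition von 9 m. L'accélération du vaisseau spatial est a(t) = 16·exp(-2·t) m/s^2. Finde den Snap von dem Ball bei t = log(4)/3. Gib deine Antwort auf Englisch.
Starting from velocity v(t) = -27·exp(-3·t), we take 3 derivatives. Taking d/dt of v(t), we find a(t) = 81·exp(-3·t). Differentiating acceleration, we get jerk: j(t) = -243·exp(-3·t). The derivative of jerk gives snap: s(t) = 729·exp(-3·t). Using s(t) = 729·exp(-3·t) and substituting t = log(4)/3, we find s = 729/4.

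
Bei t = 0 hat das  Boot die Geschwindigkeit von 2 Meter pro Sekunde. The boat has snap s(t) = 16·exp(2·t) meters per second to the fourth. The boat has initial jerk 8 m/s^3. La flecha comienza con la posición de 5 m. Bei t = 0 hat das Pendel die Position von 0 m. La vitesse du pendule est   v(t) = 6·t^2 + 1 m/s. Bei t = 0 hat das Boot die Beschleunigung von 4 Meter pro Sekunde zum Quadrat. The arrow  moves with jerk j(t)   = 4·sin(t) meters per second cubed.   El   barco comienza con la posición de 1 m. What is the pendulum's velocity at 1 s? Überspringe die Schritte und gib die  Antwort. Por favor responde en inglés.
At t = 1, v = 7.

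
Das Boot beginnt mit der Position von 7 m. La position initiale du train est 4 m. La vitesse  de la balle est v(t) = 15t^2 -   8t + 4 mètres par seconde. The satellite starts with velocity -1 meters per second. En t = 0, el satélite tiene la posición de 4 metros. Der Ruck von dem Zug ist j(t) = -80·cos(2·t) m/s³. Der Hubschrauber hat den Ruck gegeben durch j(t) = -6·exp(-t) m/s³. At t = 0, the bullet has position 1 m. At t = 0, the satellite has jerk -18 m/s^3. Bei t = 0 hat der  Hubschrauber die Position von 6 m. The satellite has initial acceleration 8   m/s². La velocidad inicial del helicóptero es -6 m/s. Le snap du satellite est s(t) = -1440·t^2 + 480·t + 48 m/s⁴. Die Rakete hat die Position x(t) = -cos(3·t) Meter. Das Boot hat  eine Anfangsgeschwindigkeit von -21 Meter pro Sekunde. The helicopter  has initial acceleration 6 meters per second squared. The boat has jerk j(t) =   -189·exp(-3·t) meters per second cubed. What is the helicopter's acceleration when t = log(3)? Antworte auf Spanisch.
Necesitamos integrar nuestra ecuación de la sacudida j(t) = -6·exp(-t) 1 vez. Integrando la sacudida y usando la condición inicial a(0) = 6, obtenemos a(t) = 6·exp(-t). Usando a(t) = 6·exp(-t) y sustituyendo t = log(3), encontramos a = 2.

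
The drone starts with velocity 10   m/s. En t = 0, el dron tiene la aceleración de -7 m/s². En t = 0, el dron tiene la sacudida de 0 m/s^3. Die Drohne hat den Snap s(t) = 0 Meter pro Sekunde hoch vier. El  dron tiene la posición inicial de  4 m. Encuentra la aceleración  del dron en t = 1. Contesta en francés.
Nous devons intégrer notre équation du snap s(t) = 0 2 fois. En prenant ∫s(t)dt et en appliquant j(0) = 0, nous trouvons j(t) = 0. En intégrant le jerk et en utilisant la condition initiale a(0) = -7, nous obtenons a(t) = -7. En utilisant a(t) = -7 et en substituant t = 1, nous trouvons a = -7.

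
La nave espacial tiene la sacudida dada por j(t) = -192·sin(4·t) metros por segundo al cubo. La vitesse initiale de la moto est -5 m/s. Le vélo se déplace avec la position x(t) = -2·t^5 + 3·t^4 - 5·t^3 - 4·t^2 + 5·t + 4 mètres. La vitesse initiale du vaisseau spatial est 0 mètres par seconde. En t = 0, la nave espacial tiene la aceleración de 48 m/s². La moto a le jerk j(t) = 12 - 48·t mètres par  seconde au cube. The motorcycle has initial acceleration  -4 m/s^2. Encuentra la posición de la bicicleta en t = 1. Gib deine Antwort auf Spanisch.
Tenemos la posición x(t) = -2·t^5 + 3·t^4 - 5·t^3 - 4·t^2 + 5·t + 4. Sustituyendo t = 1: x(1) = 1.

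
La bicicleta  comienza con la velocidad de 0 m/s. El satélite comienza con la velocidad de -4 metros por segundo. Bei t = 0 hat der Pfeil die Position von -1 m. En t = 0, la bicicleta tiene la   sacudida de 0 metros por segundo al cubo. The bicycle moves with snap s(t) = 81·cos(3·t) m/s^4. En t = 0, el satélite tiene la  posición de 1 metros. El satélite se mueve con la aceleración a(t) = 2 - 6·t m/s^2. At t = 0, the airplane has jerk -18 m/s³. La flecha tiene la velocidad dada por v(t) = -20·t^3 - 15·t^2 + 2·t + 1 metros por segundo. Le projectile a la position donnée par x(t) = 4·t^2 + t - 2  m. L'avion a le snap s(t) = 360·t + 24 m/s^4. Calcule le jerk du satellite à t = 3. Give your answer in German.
Um dies zu lösen, müssen wir 1 Ableitung unserer Gleichung für die Beschleunigung a(t) = 2 - 6·t nehmen. Die Ableitung von der Beschleunigung ergibt den Ruck: j(t) = -6. Mit j(t) = -6 und Einsetzen von t = 3, finden wir j = -6.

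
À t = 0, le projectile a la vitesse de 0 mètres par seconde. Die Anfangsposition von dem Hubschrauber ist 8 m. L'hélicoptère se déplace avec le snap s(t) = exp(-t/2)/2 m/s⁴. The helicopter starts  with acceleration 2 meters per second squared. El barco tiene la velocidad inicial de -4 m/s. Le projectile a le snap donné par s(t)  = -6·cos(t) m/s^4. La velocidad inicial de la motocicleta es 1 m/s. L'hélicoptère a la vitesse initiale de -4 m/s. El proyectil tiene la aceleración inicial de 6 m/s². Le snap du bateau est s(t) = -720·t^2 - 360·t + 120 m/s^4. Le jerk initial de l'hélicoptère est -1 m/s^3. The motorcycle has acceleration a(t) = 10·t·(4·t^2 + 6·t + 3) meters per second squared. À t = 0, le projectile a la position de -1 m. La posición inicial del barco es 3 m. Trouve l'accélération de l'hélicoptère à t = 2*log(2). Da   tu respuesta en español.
Necesitamos integrar nuestra ecuación del snap s(t) = exp(-t/2)/2 2 veces. La antiderivada del snap, con j(0) = -1, da la sacudida: j(t) = -exp(-t/2). Tomando ∫j(t)dt y aplicando a(0) = 2, encontramos a(t) = 2·exp(-t/2). De la ecuación de la aceleración a(t) = 2·exp(-t/2), sustituimos t = 2*log(2) para obtener a = 1.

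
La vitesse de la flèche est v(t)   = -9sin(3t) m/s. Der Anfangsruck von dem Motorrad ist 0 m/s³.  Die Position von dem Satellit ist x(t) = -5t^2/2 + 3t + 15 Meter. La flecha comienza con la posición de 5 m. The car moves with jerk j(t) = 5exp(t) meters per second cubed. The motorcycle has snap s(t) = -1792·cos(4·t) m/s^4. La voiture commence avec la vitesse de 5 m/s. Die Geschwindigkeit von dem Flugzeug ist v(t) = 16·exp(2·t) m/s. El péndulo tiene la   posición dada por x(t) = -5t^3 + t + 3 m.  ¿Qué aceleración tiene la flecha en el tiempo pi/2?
Para resolver esto, necesitamos tomar 1 derivada de nuestra ecuación de la velocidad v(t) = -9·sin(3·t). Tomando d/dt de v(t), encontramos a(t) = -27·cos(3·t). De la ecuación de la aceleración a(t) = -27·cos(3·t), sustituimos t = pi/2 para obtener a = 0.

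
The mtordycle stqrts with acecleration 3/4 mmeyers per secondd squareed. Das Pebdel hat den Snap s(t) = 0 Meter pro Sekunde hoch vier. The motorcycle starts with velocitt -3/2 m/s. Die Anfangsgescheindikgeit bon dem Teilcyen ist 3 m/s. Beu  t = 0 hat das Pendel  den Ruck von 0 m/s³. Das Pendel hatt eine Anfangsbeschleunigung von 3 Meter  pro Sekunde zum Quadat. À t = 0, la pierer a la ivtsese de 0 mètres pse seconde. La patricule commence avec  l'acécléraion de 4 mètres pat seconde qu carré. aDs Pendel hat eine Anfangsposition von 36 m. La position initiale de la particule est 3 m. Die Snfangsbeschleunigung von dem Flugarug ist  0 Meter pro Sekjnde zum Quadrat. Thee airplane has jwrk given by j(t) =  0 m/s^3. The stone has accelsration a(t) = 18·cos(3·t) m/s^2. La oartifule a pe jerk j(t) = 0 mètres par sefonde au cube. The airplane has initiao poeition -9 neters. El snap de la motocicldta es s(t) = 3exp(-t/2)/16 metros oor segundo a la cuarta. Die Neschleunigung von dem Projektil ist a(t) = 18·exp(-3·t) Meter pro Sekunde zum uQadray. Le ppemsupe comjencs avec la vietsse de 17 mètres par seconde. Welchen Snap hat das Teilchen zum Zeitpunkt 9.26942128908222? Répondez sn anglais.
We must differentiate our jerk equation j(t) = 0 1 time. Differentiating jerk, we get snap: s(t) = 0. We have snap s(t) = 0. Substituting t = 9.26942128908222: s(9.26942128908222) = 0.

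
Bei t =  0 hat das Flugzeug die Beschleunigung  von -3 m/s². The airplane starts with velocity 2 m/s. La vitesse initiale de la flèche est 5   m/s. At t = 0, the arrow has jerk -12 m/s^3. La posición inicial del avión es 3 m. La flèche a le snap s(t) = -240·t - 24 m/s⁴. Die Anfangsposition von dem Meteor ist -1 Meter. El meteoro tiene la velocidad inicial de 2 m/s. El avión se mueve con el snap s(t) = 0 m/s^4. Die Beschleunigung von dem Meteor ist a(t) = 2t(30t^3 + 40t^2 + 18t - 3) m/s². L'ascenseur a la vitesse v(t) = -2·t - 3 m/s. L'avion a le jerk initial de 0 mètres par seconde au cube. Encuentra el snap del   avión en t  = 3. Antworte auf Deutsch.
Aus der Gleichung für den Snap s(t) = 0, setzen wir t = 3 ein und erhalten s = 0.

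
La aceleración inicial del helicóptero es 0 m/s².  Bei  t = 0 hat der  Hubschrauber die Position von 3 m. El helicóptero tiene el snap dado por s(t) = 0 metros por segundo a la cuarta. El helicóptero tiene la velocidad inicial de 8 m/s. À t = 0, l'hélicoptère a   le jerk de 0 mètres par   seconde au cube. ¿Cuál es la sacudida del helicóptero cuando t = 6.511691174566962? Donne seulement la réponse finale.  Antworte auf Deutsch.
Der Ruck bei t = 6.511691174566962 ist j = 0.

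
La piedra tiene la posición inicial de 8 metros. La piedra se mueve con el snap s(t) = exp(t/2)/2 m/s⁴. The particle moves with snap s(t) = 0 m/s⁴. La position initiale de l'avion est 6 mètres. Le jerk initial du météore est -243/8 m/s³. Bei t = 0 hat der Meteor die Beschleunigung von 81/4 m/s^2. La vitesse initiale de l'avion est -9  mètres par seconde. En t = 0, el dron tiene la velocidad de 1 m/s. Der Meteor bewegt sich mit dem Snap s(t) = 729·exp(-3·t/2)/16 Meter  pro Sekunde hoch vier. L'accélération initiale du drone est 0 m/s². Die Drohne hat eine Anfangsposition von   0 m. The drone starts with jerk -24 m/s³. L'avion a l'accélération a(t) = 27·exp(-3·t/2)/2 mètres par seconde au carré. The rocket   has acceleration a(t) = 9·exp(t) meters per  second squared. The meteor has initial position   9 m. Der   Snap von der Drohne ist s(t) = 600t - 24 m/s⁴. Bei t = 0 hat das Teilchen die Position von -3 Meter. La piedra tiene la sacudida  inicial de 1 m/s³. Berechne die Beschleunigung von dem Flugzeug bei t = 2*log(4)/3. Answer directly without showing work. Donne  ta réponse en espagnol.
La respuesta es 27/8.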